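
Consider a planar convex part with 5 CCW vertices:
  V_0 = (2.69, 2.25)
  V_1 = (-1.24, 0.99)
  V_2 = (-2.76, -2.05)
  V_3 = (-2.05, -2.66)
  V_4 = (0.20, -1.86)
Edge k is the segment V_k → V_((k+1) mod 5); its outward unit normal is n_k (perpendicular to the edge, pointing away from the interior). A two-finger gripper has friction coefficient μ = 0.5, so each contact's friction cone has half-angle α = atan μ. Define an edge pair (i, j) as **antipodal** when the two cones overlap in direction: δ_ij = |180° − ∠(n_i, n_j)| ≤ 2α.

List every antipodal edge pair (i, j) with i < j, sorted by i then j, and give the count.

α = atan 0.5 = 26.57°;  2α = 53.13°
n_0 = (-0.3053, +0.9523)
n_1 = (-0.8944, +0.4472)
n_2 = (-0.6517, -0.7585)
n_3 = (+0.3350, -0.9422)
n_4 = (+0.8553, -0.5182)
  (0,1): δ = 134.34°  ·
  (0,2): δ = 58.44°  ·
  (0,3): δ = 1.80°  ✓
  (0,4): δ = 41.01°  ✓
  (1,2): δ = 104.10°  ·
  (1,3): δ = 43.86°  ✓
  (1,4): δ = 4.64°  ✓
  (2,3): δ = 119.76°  ·
  (2,4): δ = 80.54°  ·
  (3,4): δ = 140.78°  ·
antipodal pairs: 4

count = 4; pairs: (0,3), (0,4), (1,3), (1,4)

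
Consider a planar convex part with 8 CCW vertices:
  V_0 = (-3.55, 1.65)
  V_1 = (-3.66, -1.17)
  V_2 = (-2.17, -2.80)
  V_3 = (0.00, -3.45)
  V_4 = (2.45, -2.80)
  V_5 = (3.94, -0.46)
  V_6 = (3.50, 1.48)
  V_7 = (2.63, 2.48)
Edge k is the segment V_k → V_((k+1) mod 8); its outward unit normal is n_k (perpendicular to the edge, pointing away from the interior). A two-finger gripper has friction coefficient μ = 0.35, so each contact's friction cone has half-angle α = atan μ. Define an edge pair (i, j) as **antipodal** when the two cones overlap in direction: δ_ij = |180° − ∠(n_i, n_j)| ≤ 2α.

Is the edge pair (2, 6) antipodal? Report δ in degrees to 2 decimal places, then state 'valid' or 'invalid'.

α = atan 0.35 = 19.29°;  2α = 38.58°
edge 2: e_2 = (+2.17, -0.65);  n_2 = (-0.2869, -0.9579)
edge 6: e_6 = (-0.87, +1.00);  n_6 = (+0.7544, +0.6564)
∠(n_2, n_6) = 147.70°
δ = |180° − 147.70°| = 32.30°
32.30° ≤ 2α = 38.58°  →  valid

δ = 32.30°, valid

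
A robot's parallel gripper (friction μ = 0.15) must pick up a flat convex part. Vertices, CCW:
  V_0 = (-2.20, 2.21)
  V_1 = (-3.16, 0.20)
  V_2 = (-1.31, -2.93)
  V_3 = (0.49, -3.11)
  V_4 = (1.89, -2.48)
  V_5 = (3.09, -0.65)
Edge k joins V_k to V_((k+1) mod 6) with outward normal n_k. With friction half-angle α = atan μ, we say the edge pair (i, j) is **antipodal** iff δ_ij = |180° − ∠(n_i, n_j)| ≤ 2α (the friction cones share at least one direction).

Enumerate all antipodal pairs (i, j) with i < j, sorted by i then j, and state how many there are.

count = 1; pairs: (0,4)

α = atan 0.15 = 8.53°;  2α = 17.06°
n_0 = (-0.9024, +0.4310)
n_1 = (-0.8609, -0.5088)
n_2 = (-0.0995, -0.9950)
n_3 = (+0.4104, -0.9119)
n_4 = (+0.8362, -0.5484)
n_5 = (+0.4756, +0.8797)
  (0,1): δ = 123.88°  ·
  (0,2): δ = 70.18°  ·
  (0,3): δ = 40.24°  ·
  (0,4): δ = 7.72°  ✓
  (0,5): δ = 87.13°  ·
  (1,2): δ = 126.30°  ·
  (1,3): δ = 96.36°  ·
  (1,4): δ = 63.84°  ·
  (1,5): δ = 31.02°  ·
  (2,3): δ = 150.06°  ·
  (2,4): δ = 117.54°  ·
  (2,5): δ = 22.69°  ·
  (3,4): δ = 147.48°  ·
  (3,5): δ = 52.63°  ·
  (4,5): δ = 85.14°  ·
antipodal pairs: 1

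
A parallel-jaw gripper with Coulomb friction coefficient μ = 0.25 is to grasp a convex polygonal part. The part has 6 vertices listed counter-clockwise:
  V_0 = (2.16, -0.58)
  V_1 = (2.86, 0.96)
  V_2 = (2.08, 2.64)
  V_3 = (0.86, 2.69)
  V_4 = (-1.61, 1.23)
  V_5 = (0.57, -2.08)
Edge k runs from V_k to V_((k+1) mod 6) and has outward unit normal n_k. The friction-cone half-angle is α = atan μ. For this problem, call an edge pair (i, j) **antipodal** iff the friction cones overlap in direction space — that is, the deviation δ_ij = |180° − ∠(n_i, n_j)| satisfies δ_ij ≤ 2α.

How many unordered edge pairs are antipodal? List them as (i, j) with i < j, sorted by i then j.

count = 2; pairs: (1,4), (3,5)

α = atan 0.25 = 14.04°;  2α = 28.07°
n_0 = (+0.9104, -0.4138)
n_1 = (+0.9070, +0.4211)
n_2 = (+0.0409, +0.9992)
n_3 = (-0.5088, +0.8609)
n_4 = (-0.8351, -0.5500)
n_5 = (+0.6862, -0.7274)
  (0,1): δ = 130.65°  ·
  (0,2): δ = 67.90°  ·
  (0,3): δ = 34.97°  ·
  (0,4): δ = 57.81°  ·
  (0,5): δ = 157.78°  ·
  (1,2): δ = 117.25°  ·
  (1,3): δ = 84.32°  ·
  (1,4): δ = 8.46°  ✓
  (1,5): δ = 108.43°  ·
  (2,3): δ = 147.07°  ·
  (2,4): δ = 54.28°  ·
  (2,5): δ = 45.68°  ·
  (3,4): δ = 87.22°  ·
  (3,5): δ = 12.74°  ✓
  (4,5): δ = 80.04°  ·
antipodal pairs: 2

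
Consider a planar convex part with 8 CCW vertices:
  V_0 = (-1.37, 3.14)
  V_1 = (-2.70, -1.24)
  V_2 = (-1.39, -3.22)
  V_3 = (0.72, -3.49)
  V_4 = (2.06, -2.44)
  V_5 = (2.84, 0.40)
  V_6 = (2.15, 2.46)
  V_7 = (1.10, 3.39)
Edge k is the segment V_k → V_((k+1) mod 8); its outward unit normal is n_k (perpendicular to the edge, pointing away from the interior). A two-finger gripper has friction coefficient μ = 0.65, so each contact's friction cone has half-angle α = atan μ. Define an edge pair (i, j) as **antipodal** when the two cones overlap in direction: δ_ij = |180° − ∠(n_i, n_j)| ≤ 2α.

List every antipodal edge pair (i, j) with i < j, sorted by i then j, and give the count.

α = atan 0.65 = 33.02°;  2α = 66.05°
n_0 = (-0.9569, +0.2906)
n_1 = (-0.8340, -0.5518)
n_2 = (-0.1269, -0.9919)
n_3 = (+0.6168, -0.7871)
n_4 = (+0.9643, -0.2648)
n_5 = (+0.9482, +0.3176)
n_6 = (+0.6630, +0.7486)
n_7 = (-0.1007, +0.9949)
  (0,1): δ = 129.62°  ·
  (0,2): δ = 80.40°  ·
  (0,3): δ = 35.03°  ✓
  (0,4): δ = 1.53°  ✓
  (0,5): δ = 35.41°  ✓
  (0,6): δ = 65.36°  ✓
  (0,7): δ = 112.67°  ·
  (1,2): δ = 130.78°  ·
  (1,3): δ = 85.41°  ·
  (1,4): δ = 48.85°  ✓
  (1,5): δ = 14.97°  ✓
  (1,6): δ = 14.98°  ✓
  (1,7): δ = 62.29°  ✓
  (2,3): δ = 134.63°  ·
  (2,4): δ = 98.07°  ·
  (2,5): δ = 64.19°  ✓
  (2,6): δ = 34.24°  ✓
  (2,7): δ = 13.07°  ✓
  (3,4): δ = 143.44°  ·
  (3,5): δ = 109.56°  ·
  (3,6): δ = 79.61°  ·
  (3,7): δ = 32.30°  ✓
  (4,5): δ = 146.12°  ·
  (4,6): δ = 116.17°  ·
  (4,7): δ = 68.86°  ·
  (5,6): δ = 150.05°  ·
  (5,7): δ = 102.74°  ·
  (6,7): δ = 132.69°  ·
antipodal pairs: 12

count = 12; pairs: (0,3), (0,4), (0,5), (0,6), (1,4), (1,5), (1,6), (1,7), (2,5), (2,6), (2,7), (3,7)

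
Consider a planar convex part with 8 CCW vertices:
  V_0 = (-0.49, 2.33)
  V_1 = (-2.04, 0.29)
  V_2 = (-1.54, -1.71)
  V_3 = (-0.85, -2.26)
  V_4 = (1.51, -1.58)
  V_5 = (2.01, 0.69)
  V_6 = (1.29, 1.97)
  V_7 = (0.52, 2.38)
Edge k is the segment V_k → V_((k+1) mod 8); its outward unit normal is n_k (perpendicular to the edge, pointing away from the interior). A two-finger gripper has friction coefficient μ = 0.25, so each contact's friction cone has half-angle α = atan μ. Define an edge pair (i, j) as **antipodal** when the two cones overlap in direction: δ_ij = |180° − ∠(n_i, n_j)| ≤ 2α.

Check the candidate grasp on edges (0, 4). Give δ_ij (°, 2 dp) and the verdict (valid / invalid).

α = atan 0.25 = 14.04°;  2α = 28.07°
edge 0: e_0 = (-1.55, -2.04);  n_0 = (-0.7962, +0.6050)
edge 4: e_4 = (+0.50, +2.27);  n_4 = (+0.9766, -0.2151)
∠(n_0, n_4) = 155.19°
δ = |180° − 155.19°| = 24.81°
24.81° ≤ 2α = 28.07°  →  valid

δ = 24.81°, valid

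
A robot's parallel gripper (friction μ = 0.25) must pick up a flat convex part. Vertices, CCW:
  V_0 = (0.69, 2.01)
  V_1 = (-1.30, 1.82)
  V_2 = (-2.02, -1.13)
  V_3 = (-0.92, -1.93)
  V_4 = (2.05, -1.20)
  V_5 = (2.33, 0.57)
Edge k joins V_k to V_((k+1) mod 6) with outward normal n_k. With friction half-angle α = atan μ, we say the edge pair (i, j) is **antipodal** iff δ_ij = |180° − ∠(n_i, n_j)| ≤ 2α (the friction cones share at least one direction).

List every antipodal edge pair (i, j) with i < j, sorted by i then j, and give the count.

count = 3; pairs: (0,3), (1,4), (2,5)

α = atan 0.25 = 14.04°;  2α = 28.07°
n_0 = (-0.0950, +0.9955)
n_1 = (-0.9715, +0.2371)
n_2 = (-0.5882, -0.8087)
n_3 = (+0.2387, -0.9711)
n_4 = (+0.9877, -0.1562)
n_5 = (+0.6598, +0.7514)
  (0,1): δ = 109.17°  ·
  (0,2): δ = 41.48°  ·
  (0,3): δ = 8.36°  ✓
  (0,4): δ = 75.56°  ·
  (0,5): δ = 133.26°  ·
  (1,2): δ = 112.31°  ·
  (1,3): δ = 62.48°  ·
  (1,4): δ = 4.73°  ✓
  (1,5): δ = 62.43°  ·
  (2,3): δ = 130.16°  ·
  (2,4): δ = 62.96°  ·
  (2,5): δ = 5.26°  ✓
  (3,4): δ = 112.80°  ·
  (3,5): δ = 55.09°  ·
  (4,5): δ = 122.30°  ·
antipodal pairs: 3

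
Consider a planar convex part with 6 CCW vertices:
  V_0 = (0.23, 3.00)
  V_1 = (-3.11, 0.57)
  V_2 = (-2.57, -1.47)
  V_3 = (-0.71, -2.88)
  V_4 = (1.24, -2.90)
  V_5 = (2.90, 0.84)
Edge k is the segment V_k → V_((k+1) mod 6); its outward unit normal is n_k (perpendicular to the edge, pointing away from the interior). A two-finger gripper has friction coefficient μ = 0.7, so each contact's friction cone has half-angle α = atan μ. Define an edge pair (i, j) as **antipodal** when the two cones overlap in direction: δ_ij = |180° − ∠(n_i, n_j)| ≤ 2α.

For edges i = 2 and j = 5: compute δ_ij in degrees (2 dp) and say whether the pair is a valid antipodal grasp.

δ = 1.81°, valid

α = atan 0.7 = 34.99°;  2α = 69.98°
edge 2: e_2 = (+1.86, -1.41);  n_2 = (-0.6041, -0.7969)
edge 5: e_5 = (-2.67, +2.16);  n_5 = (+0.6289, +0.7774)
∠(n_2, n_5) = 178.19°
δ = |180° − 178.19°| = 1.81°
1.81° ≤ 2α = 69.98°  →  valid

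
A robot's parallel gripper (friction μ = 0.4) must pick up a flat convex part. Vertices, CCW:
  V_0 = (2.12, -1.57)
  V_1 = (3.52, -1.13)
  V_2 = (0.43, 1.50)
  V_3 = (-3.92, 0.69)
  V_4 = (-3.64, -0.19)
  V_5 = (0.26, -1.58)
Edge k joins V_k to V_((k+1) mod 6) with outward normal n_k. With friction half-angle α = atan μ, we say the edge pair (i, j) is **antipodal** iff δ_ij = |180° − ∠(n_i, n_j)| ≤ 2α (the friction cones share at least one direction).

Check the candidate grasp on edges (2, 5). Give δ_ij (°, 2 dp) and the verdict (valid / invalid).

α = atan 0.4 = 21.80°;  2α = 43.60°
edge 2: e_2 = (-4.35, -0.81);  n_2 = (-0.1831, +0.9831)
edge 5: e_5 = (+1.86, +0.01);  n_5 = (+0.0054, -1.0000)
∠(n_2, n_5) = 169.76°
δ = |180° − 169.76°| = 10.24°
10.24° ≤ 2α = 43.60°  →  valid

δ = 10.24°, valid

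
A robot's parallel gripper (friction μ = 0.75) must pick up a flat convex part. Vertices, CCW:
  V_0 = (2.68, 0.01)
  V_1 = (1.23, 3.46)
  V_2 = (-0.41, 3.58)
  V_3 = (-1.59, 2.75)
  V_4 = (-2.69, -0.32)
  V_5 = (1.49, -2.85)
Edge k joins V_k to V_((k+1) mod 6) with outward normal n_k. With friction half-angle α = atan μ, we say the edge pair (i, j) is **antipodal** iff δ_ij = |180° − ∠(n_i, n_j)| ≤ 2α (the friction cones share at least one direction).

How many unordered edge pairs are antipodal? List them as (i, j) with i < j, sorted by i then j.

α = atan 0.75 = 36.87°;  2α = 73.74°
n_0 = (+0.9219, +0.3875)
n_1 = (+0.0730, +0.9973)
n_2 = (-0.5753, +0.8179)
n_3 = (-0.9414, +0.3373)
n_4 = (-0.5178, -0.8555)
n_5 = (+0.9233, -0.3842)
  (0,1): δ = 116.98°  ·
  (0,2): δ = 77.67°  ·
  (0,3): δ = 42.51°  ✓
  (0,4): δ = 36.02°  ✓
  (0,5): δ = 134.61°  ·
  (1,2): δ = 140.69°  ·
  (1,3): δ = 105.53°  ·
  (1,4): δ = 27.00°  ✓
  (1,5): δ = 71.59°  ✓
  (2,3): δ = 144.84°  ·
  (2,4): δ = 66.31°  ✓
  (2,5): δ = 32.29°  ✓
  (3,4): δ = 101.47°  ·
  (3,5): δ = 2.88°  ✓
  (4,5): δ = 81.41°  ·
antipodal pairs: 7

count = 7; pairs: (0,3), (0,4), (1,4), (1,5), (2,4), (2,5), (3,5)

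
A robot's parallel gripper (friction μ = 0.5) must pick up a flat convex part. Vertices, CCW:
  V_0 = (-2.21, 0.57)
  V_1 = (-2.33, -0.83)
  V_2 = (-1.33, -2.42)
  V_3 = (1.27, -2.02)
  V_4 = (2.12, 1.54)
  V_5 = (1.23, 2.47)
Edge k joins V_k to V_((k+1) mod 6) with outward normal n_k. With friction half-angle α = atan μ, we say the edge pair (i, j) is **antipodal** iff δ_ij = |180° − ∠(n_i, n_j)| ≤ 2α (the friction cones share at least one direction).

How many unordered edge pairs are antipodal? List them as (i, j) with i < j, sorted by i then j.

count = 6; pairs: (0,3), (0,4), (1,3), (1,4), (2,5), (3,5)

α = atan 0.5 = 26.57°;  2α = 53.13°
n_0 = (-0.9963, +0.0854)
n_1 = (-0.8465, -0.5324)
n_2 = (+0.1521, -0.9884)
n_3 = (+0.9727, -0.2322)
n_4 = (+0.7225, +0.6914)
n_5 = (-0.4835, +0.8754)
  (0,1): δ = 142.93°  ·
  (0,2): δ = 76.35°  ·
  (0,3): δ = 8.53°  ✓
  (0,4): δ = 48.64°  ✓
  (0,5): δ = 123.81°  ·
  (1,2): δ = 113.42°  ·
  (1,3): δ = 45.60°  ✓
  (1,4): δ = 11.57°  ✓
  (1,5): δ = 86.75°  ·
  (2,3): δ = 112.17°  ·
  (2,4): δ = 55.01°  ·
  (2,5): δ = 20.17°  ✓
  (3,4): δ = 122.83°  ·
  (3,5): δ = 47.66°  ✓
  (4,5): δ = 104.83°  ·
antipodal pairs: 6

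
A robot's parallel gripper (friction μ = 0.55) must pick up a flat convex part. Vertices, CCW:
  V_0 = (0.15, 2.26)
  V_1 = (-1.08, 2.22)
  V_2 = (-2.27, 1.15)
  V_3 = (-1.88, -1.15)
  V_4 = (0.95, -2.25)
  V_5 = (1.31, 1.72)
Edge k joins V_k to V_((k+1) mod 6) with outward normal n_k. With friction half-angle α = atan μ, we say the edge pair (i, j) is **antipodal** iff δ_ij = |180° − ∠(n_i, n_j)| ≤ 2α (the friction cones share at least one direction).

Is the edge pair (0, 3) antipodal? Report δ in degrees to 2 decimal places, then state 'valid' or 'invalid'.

δ = 23.10°, valid

α = atan 0.55 = 28.81°;  2α = 57.62°
edge 0: e_0 = (-1.23, -0.04);  n_0 = (-0.0325, +0.9995)
edge 3: e_3 = (+2.83, -1.10);  n_3 = (-0.3623, -0.9321)
∠(n_0, n_3) = 156.90°
δ = |180° − 156.90°| = 23.10°
23.10° ≤ 2α = 57.62°  →  valid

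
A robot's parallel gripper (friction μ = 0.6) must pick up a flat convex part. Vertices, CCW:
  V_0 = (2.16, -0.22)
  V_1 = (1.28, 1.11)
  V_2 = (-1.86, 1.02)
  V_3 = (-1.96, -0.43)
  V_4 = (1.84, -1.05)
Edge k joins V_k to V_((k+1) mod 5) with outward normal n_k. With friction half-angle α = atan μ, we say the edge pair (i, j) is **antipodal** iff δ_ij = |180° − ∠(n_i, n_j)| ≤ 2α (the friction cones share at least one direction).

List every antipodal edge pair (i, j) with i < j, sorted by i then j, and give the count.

count = 4; pairs: (0,2), (0,3), (1,3), (2,4)

α = atan 0.6 = 30.96°;  2α = 61.93°
n_0 = (+0.8340, +0.5518)
n_1 = (-0.0287, +0.9996)
n_2 = (-0.9976, +0.0688)
n_3 = (-0.1610, -0.9869)
n_4 = (+0.9331, -0.3597)
  (0,1): δ = 121.85°  ·
  (0,2): δ = 37.44°  ✓
  (0,3): δ = 47.24°  ✓
  (0,4): δ = 125.43°  ·
  (1,2): δ = 95.59°  ·
  (1,3): δ = 10.91°  ✓
  (1,4): δ = 67.27°  ·
  (2,3): δ = 95.32°  ·
  (2,4): δ = 17.14°  ✓
  (3,4): δ = 101.82°  ·
antipodal pairs: 4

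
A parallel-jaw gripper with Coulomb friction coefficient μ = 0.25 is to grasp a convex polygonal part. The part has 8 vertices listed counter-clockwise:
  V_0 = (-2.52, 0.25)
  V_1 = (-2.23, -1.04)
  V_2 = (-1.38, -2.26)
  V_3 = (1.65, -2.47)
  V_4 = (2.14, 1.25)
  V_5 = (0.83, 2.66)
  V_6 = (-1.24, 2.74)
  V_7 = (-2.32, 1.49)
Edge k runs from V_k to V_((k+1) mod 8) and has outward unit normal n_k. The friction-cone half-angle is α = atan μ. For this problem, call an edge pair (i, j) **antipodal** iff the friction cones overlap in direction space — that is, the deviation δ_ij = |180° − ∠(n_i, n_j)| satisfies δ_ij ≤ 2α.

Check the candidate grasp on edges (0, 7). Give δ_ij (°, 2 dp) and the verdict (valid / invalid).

α = atan 0.25 = 14.04°;  2α = 28.07°
edge 0: e_0 = (+0.29, -1.29);  n_0 = (-0.9757, -0.2193)
edge 7: e_7 = (-0.20, -1.24);  n_7 = (-0.9872, +0.1592)
∠(n_0, n_7) = 21.83°
δ = |180° − 21.83°| = 158.17°
158.17° > 2α = 28.07°  →  invalid

δ = 158.17°, invalid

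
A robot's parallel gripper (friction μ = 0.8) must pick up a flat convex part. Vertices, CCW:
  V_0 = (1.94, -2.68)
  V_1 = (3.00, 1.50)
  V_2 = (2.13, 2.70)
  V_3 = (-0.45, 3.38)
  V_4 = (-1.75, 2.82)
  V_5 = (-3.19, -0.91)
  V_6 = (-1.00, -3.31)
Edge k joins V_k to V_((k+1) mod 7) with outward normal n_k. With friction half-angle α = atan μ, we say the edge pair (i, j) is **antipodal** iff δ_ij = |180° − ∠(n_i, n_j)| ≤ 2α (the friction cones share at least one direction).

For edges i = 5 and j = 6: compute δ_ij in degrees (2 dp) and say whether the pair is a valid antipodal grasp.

δ = 120.29°, invalid

α = atan 0.8 = 38.66°;  2α = 77.32°
edge 5: e_5 = (+2.19, -2.40);  n_5 = (-0.7387, -0.6741)
edge 6: e_6 = (+2.94, +0.63);  n_6 = (+0.2095, -0.9778)
∠(n_5, n_6) = 59.71°
δ = |180° − 59.71°| = 120.29°
120.29° > 2α = 77.32°  →  invalid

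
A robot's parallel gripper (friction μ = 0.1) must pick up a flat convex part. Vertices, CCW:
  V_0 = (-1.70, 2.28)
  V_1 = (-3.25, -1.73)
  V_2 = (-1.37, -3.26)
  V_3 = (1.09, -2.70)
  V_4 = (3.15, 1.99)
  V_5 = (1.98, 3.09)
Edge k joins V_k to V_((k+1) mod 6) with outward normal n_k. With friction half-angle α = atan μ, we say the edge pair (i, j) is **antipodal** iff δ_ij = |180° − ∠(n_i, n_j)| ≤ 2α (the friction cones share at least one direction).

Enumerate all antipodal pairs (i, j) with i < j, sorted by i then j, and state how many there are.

α = atan 0.1 = 5.71°;  2α = 11.42°
n_0 = (-0.9327, +0.3605)
n_1 = (-0.6312, -0.7756)
n_2 = (+0.2220, -0.9751)
n_3 = (+0.9156, -0.4021)
n_4 = (+0.6850, +0.7286)
n_5 = (-0.2150, +0.9766)
  (0,1): δ = 108.01°  ·
  (0,2): δ = 56.04°  ·
  (0,3): δ = 2.58°  ✓
  (0,4): δ = 67.90°  ·
  (0,5): δ = 123.55°  ·
  (1,2): δ = 128.04°  ·
  (1,3): δ = 74.57°  ·
  (1,4): δ = 4.09°  ✓
  (1,5): δ = 51.55°  ·
  (2,3): δ = 126.54°  ·
  (2,4): δ = 56.06°  ·
  (2,5): δ = 0.41°  ✓
  (3,4): δ = 109.52°  ·
  (3,5): δ = 53.87°  ·
  (4,5): δ = 124.35°  ·
antipodal pairs: 3

count = 3; pairs: (0,3), (1,4), (2,5)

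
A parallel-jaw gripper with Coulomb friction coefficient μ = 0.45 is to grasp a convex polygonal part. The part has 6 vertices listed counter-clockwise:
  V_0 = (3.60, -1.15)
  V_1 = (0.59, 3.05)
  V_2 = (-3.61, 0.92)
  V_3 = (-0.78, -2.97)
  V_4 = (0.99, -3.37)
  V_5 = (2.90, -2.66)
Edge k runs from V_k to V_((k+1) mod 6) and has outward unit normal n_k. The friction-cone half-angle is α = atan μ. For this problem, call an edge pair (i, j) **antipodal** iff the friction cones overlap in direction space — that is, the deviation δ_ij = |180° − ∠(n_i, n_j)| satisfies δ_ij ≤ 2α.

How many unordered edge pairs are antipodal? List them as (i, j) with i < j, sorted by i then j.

count = 5; pairs: (0,2), (0,3), (1,3), (1,4), (1,5)

α = atan 0.45 = 24.23°;  2α = 48.46°
n_0 = (+0.8128, +0.5825)
n_1 = (-0.4523, +0.8919)
n_2 = (-0.8086, -0.5883)
n_3 = (-0.2204, -0.9754)
n_4 = (+0.3484, -0.9373)
n_5 = (+0.9073, -0.4206)
  (0,1): δ = 98.74°  ·
  (0,2): δ = 0.41°  ✓
  (0,3): δ = 41.64°  ✓
  (0,4): δ = 74.76°  ·
  (0,5): δ = 119.50°  ·
  (1,2): δ = 80.86°  ·
  (1,3): δ = 39.63°  ✓
  (1,4): δ = 6.50°  ✓
  (1,5): δ = 38.24°  ✓
  (2,3): δ = 138.77°  ·
  (2,4): δ = 105.64°  ·
  (2,5): δ = 60.91°  ·
  (3,4): δ = 146.87°  ·
  (3,5): δ = 102.14°  ·
  (4,5): δ = 135.26°  ·
antipodal pairs: 5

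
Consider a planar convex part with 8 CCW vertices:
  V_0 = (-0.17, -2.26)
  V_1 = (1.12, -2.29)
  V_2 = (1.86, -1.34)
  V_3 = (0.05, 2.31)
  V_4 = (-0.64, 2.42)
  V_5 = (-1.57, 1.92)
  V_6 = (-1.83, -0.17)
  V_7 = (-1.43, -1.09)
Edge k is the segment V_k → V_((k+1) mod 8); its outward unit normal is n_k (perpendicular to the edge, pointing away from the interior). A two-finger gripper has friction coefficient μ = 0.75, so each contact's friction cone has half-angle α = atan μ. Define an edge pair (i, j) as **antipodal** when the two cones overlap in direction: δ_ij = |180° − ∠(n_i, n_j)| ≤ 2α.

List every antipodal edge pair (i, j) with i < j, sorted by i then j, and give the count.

count = 13; pairs: (0,2), (0,3), (0,4), (1,3), (1,4), (1,5), (1,6), (2,5), (2,6), (2,7), (3,6), (3,7), (4,7)

α = atan 0.75 = 36.87°;  2α = 73.74°
n_0 = (-0.0232, -0.9997)
n_1 = (+0.7889, -0.6145)
n_2 = (+0.8959, +0.4443)
n_3 = (+0.1574, +0.9875)
n_4 = (-0.4735, +0.8808)
n_5 = (-0.9924, +0.1235)
n_6 = (-0.9171, -0.3987)
n_7 = (-0.6805, -0.7328)
  (0,1): δ = 126.58°  ·
  (0,2): δ = 62.29°  ✓
  (0,3): δ = 7.73°  ✓
  (0,4): δ = 29.60°  ✓
  (0,5): δ = 84.24°  ·
  (0,6): δ = 114.83°  ·
  (0,7): δ = 138.45°  ·
  (1,2): δ = 115.71°  ·
  (1,3): δ = 61.14°  ✓
  (1,4): δ = 23.82°  ✓
  (1,5): δ = 30.83°  ✓
  (1,6): δ = 61.42°  ✓
  (1,7): δ = 85.04°  ·
  (2,3): δ = 125.43°  ·
  (2,4): δ = 88.11°  ·
  (2,5): δ = 33.47°  ✓
  (2,6): δ = 2.88°  ✓
  (2,7): δ = 20.74°  ✓
  (3,4): δ = 142.68°  ·
  (3,5): δ = 88.03°  ·
  (3,6): δ = 57.44°  ✓
  (3,7): δ = 33.82°  ✓
  (4,5): δ = 125.36°  ·
  (4,6): δ = 94.77°  ·
  (4,7): δ = 71.14°  ✓
  (5,6): δ = 149.41°  ·
  (5,7): δ = 125.79°  ·
  (6,7): δ = 156.38°  ·
antipodal pairs: 13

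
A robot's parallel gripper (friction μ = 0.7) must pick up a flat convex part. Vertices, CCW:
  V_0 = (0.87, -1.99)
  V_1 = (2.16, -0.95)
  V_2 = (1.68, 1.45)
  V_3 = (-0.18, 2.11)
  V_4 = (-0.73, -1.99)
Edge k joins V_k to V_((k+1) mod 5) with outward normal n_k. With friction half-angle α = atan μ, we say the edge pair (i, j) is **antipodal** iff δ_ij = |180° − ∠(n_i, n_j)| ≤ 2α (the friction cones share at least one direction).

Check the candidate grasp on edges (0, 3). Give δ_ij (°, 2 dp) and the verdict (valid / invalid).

δ = 43.48°, valid

α = atan 0.7 = 34.99°;  2α = 69.98°
edge 0: e_0 = (+1.29, +1.04);  n_0 = (+0.6276, -0.7785)
edge 3: e_3 = (-0.55, -4.10);  n_3 = (-0.9911, +0.1330)
∠(n_0, n_3) = 136.52°
δ = |180° − 136.52°| = 43.48°
43.48° ≤ 2α = 69.98°  →  valid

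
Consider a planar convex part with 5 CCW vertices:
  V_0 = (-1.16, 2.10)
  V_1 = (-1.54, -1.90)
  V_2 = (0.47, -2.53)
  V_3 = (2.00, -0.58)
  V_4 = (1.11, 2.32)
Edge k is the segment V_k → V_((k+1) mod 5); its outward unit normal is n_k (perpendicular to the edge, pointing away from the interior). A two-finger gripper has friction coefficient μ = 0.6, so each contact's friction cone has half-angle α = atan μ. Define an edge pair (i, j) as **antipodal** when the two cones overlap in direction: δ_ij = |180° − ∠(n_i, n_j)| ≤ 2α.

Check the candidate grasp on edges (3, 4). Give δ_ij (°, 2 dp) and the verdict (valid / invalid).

δ = 101.53°, invalid

α = atan 0.6 = 30.96°;  2α = 61.93°
edge 3: e_3 = (-0.89, +2.90);  n_3 = (+0.9560, +0.2934)
edge 4: e_4 = (-2.27, -0.22);  n_4 = (-0.0965, +0.9953)
∠(n_3, n_4) = 78.47°
δ = |180° − 78.47°| = 101.53°
101.53° > 2α = 61.93°  →  invalid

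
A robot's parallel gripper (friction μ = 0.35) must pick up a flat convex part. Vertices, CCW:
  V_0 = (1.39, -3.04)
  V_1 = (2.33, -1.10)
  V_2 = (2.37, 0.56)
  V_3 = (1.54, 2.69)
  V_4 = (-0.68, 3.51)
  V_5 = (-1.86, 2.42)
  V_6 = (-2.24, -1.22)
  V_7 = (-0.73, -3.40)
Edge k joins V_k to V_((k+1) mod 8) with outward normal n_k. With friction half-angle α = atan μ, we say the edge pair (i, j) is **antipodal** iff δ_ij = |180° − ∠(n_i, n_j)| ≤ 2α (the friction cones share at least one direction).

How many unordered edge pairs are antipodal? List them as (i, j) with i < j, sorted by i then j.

α = atan 0.35 = 19.29°;  2α = 38.58°
n_0 = (+0.8999, -0.4360)
n_1 = (+0.9997, -0.0241)
n_2 = (+0.9318, +0.3631)
n_3 = (+0.3465, +0.9381)
n_4 = (-0.6785, +0.7346)
n_5 = (-0.9946, +0.1038)
n_6 = (-0.8221, -0.5694)
n_7 = (+0.1674, -0.9859)
  (0,1): δ = 155.53°  ·
  (0,2): δ = 132.86°  ·
  (0,3): δ = 84.42°  ·
  (0,4): δ = 21.42°  ✓
  (0,5): δ = 19.89°  ✓
  (0,6): δ = 60.56°  ·
  (0,7): δ = 125.49°  ·
  (1,2): δ = 157.33°  ·
  (1,3): δ = 108.89°  ·
  (1,4): δ = 45.89°  ·
  (1,5): δ = 4.58°  ✓
  (1,6): δ = 36.09°  ✓
  (1,7): δ = 101.02°  ·
  (2,3): δ = 131.56°  ·
  (2,4): δ = 68.56°  ·
  (2,5): δ = 27.25°  ✓
  (2,6): δ = 13.42°  ✓
  (2,7): δ = 78.35°  ·
  (3,4): δ = 117.00°  ·
  (3,5): δ = 75.69°  ·
  (3,6): δ = 35.02°  ✓
  (3,7): δ = 29.91°  ✓
  (4,5): δ = 138.69°  ·
  (4,6): δ = 98.02°  ·
  (4,7): δ = 33.09°  ✓
  (5,6): δ = 139.33°  ·
  (5,7): δ = 74.40°  ·
  (6,7): δ = 115.07°  ·
antipodal pairs: 9

count = 9; pairs: (0,4), (0,5), (1,5), (1,6), (2,5), (2,6), (3,6), (3,7), (4,7)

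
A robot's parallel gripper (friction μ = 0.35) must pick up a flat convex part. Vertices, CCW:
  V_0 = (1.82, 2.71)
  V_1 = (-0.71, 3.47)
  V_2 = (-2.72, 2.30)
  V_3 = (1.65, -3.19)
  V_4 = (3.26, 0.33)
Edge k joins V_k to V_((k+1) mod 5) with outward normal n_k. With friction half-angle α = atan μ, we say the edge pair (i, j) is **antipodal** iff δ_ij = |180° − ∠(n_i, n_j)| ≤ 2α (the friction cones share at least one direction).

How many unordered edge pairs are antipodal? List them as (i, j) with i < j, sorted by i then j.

α = atan 0.35 = 19.29°;  2α = 38.58°
n_0 = (+0.2877, +0.9577)
n_1 = (-0.5031, +0.8642)
n_2 = (-0.7824, -0.6228)
n_3 = (+0.9094, -0.4159)
n_4 = (+0.8556, +0.5177)
  (0,1): δ = 133.08°  ·
  (0,2): δ = 34.76°  ✓
  (0,3): δ = 82.14°  ·
  (0,4): δ = 137.90°  ·
  (1,2): δ = 81.68°  ·
  (1,3): δ = 35.22°  ✓
  (1,4): δ = 90.97°  ·
  (2,3): δ = 63.10°  ·
  (2,4): δ = 7.34°  ✓
  (3,4): δ = 124.25°  ·
antipodal pairs: 3

count = 3; pairs: (0,2), (1,3), (2,4)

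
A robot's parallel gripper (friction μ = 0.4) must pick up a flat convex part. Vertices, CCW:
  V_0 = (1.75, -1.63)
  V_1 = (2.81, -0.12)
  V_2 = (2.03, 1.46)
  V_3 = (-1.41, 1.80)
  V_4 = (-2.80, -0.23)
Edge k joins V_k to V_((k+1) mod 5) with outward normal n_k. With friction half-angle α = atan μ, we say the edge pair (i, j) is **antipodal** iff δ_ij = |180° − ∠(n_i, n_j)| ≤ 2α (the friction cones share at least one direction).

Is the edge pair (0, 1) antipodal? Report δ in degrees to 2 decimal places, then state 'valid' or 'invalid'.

α = atan 0.4 = 21.80°;  2α = 43.60°
edge 0: e_0 = (+1.06, +1.51);  n_0 = (+0.8185, -0.5746)
edge 1: e_1 = (-0.78, +1.58);  n_1 = (+0.8967, +0.4427)
∠(n_0, n_1) = 61.34°
δ = |180° − 61.34°| = 118.66°
118.66° > 2α = 43.60°  →  invalid

δ = 118.66°, invalid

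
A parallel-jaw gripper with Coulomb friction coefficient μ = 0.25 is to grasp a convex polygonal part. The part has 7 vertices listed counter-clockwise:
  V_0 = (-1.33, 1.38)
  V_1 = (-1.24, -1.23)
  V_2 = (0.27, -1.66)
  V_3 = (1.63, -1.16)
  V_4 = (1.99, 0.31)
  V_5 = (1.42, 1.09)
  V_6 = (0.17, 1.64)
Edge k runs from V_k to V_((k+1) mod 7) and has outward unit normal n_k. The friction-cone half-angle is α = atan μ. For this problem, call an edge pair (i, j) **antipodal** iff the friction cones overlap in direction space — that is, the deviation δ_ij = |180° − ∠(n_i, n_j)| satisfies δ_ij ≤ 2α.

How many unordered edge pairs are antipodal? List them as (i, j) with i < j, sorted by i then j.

α = atan 0.25 = 14.04°;  2α = 28.07°
n_0 = (-0.9994, -0.0345)
n_1 = (-0.2739, -0.9618)
n_2 = (+0.3451, -0.9386)
n_3 = (+0.9713, -0.2379)
n_4 = (+0.8074, +0.5900)
n_5 = (+0.4027, +0.9153)
n_6 = (-0.1708, +0.9853)
  (0,1): δ = 107.87°  ·
  (0,2): δ = 71.79°  ·
  (0,3): δ = 15.74°  ✓
  (0,4): δ = 34.18°  ·
  (0,5): δ = 64.28°  ·
  (0,6): δ = 97.86°  ·
  (1,2): δ = 143.92°  ·
  (1,3): δ = 87.87°  ·
  (1,4): δ = 37.95°  ·
  (1,5): δ = 7.85°  ✓
  (1,6): δ = 25.73°  ✓
  (2,3): δ = 123.95°  ·
  (2,4): δ = 74.03°  ·
  (2,5): δ = 43.94°  ·
  (2,6): δ = 10.35°  ✓
  (3,4): δ = 130.08°  ·
  (3,5): δ = 99.99°  ·
  (3,6): δ = 66.41°  ·
  (4,5): δ = 149.91°  ·
  (4,6): δ = 116.32°  ·
  (5,6): δ = 146.42°  ·
antipodal pairs: 4

count = 4; pairs: (0,3), (1,5), (1,6), (2,6)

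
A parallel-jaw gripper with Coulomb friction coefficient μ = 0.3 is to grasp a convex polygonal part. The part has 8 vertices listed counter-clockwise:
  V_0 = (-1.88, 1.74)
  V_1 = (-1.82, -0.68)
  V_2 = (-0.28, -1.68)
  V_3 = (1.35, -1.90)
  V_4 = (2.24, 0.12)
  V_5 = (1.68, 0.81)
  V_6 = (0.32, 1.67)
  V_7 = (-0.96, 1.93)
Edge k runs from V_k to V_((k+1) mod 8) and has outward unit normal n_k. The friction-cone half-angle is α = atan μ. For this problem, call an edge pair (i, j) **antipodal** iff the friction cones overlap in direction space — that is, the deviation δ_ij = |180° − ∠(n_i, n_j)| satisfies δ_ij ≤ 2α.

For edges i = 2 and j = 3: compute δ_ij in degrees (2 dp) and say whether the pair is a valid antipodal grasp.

α = atan 0.3 = 16.70°;  2α = 33.40°
edge 2: e_2 = (+1.63, -0.22);  n_2 = (-0.1338, -0.9910)
edge 3: e_3 = (+0.89, +2.02);  n_3 = (+0.9151, -0.4032)
∠(n_2, n_3) = 73.91°
δ = |180° − 73.91°| = 106.09°
106.09° > 2α = 33.40°  →  invalid

δ = 106.09°, invalid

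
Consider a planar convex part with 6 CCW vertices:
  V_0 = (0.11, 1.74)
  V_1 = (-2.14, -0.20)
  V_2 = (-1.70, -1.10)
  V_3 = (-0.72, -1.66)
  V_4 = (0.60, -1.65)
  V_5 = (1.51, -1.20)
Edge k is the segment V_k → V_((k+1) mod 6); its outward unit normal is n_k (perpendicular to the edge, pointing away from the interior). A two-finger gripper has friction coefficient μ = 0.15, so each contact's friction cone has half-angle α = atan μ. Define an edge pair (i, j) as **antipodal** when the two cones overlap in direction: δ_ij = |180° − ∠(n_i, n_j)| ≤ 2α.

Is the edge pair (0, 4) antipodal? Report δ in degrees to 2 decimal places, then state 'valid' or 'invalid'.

α = atan 0.15 = 8.53°;  2α = 17.06°
edge 0: e_0 = (-2.25, -1.94);  n_0 = (-0.6530, +0.7574)
edge 4: e_4 = (+0.91, +0.45);  n_4 = (+0.4433, -0.8964)
∠(n_0, n_4) = 165.54°
δ = |180° − 165.54°| = 14.46°
14.46° ≤ 2α = 17.06°  →  valid

δ = 14.46°, valid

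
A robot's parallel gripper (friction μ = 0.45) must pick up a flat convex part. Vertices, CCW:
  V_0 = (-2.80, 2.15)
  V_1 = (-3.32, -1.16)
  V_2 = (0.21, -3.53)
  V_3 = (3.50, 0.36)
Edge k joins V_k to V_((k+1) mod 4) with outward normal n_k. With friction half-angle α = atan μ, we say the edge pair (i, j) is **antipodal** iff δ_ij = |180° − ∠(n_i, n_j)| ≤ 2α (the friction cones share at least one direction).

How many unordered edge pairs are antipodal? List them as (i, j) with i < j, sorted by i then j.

α = atan 0.45 = 24.23°;  2α = 48.46°
n_0 = (-0.9879, +0.1552)
n_1 = (-0.5574, -0.8302)
n_2 = (+0.7635, -0.6458)
n_3 = (+0.2733, +0.9619)
  (0,1): δ = 114.95°  ·
  (0,2): δ = 31.29°  ✓
  (0,3): δ = 83.07°  ·
  (1,2): δ = 96.35°  ·
  (1,3): δ = 18.02°  ✓
  (2,3): δ = 65.64°  ·
antipodal pairs: 2

count = 2; pairs: (0,2), (1,3)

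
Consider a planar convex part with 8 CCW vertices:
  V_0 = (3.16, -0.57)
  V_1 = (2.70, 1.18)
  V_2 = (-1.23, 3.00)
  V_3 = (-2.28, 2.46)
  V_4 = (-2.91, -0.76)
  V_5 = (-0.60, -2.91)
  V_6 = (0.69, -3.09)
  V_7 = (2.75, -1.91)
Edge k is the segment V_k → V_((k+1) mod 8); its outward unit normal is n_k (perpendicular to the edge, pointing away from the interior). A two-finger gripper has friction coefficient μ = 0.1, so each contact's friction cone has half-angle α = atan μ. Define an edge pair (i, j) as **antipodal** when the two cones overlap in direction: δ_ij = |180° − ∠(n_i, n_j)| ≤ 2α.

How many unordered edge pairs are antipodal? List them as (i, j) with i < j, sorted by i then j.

α = atan 0.1 = 5.71°;  2α = 11.42°
n_0 = (+0.9671, +0.2542)
n_1 = (+0.4202, +0.9074)
n_2 = (-0.4573, +0.8893)
n_3 = (-0.9814, +0.1920)
n_4 = (-0.6813, -0.7320)
n_5 = (-0.1382, -0.9904)
n_6 = (+0.4970, -0.8677)
n_7 = (+0.9562, -0.2926)
  (0,1): δ = 129.58°  ·
  (0,2): δ = 77.51°  ·
  (0,3): δ = 25.80°  ·
  (0,4): δ = 32.33°  ·
  (0,5): δ = 67.33°  ·
  (0,6): δ = 105.08°  ·
  (0,7): δ = 148.26°  ·
  (1,2): δ = 127.93°  ·
  (1,3): δ = 76.22°  ·
  (1,4): δ = 18.10°  ·
  (1,5): δ = 16.91°  ·
  (1,6): δ = 54.65°  ·
  (1,7): δ = 97.84°  ·
  (2,3): δ = 128.29°  ·
  (2,4): δ = 70.16°  ·
  (2,5): δ = 35.16°  ·
  (2,6): δ = 2.59°  ✓
  (2,7): δ = 45.77°  ·
  (3,4): δ = 121.88°  ·
  (3,5): δ = 86.87°  ·
  (3,6): δ = 49.13°  ·
  (3,7): δ = 5.94°  ✓
  (4,5): δ = 145.00°  ·
  (4,6): δ = 107.25°  ·
  (4,7): δ = 64.07°  ·
  (5,6): δ = 142.25°  ·
  (5,7): δ = 99.07°  ·
  (6,7): δ = 136.82°  ·
antipodal pairs: 2

count = 2; pairs: (2,6), (3,7)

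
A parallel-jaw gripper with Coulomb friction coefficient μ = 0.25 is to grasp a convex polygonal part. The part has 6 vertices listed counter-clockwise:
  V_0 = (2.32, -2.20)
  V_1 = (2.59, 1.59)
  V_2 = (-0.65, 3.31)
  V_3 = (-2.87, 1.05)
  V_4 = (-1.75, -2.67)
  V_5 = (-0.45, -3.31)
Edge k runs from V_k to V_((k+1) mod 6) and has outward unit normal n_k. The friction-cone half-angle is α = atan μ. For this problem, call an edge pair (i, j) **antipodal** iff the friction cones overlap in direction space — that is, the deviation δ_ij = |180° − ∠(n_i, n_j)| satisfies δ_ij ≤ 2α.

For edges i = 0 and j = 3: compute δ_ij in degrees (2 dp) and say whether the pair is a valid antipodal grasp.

δ = 20.83°, valid

α = atan 0.25 = 14.04°;  2α = 28.07°
edge 0: e_0 = (+0.27, +3.79);  n_0 = (+0.9975, -0.0711)
edge 3: e_3 = (+1.12, -3.72);  n_3 = (-0.9575, -0.2883)
∠(n_0, n_3) = 159.17°
δ = |180° − 159.17°| = 20.83°
20.83° ≤ 2α = 28.07°  →  valid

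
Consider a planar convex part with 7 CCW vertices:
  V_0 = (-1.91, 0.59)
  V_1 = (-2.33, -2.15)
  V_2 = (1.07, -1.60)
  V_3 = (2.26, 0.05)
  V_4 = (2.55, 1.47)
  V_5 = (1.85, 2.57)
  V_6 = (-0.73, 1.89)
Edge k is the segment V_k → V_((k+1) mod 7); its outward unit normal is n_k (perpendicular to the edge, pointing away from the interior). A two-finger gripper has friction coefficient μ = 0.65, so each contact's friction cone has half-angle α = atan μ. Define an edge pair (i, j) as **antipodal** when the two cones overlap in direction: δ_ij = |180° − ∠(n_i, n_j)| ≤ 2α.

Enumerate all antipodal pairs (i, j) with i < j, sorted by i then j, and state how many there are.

count = 9; pairs: (0,2), (0,3), (0,4), (1,5), (1,6), (2,5), (2,6), (3,5), (3,6)

α = atan 0.65 = 33.02°;  2α = 66.05°
n_0 = (-0.9885, +0.1515)
n_1 = (+0.1597, -0.9872)
n_2 = (+0.8111, -0.5850)
n_3 = (+0.9798, -0.2001)
n_4 = (+0.8437, +0.5369)
n_5 = (-0.2549, +0.9670)
n_6 = (-0.7405, +0.6721)
  (0,1): δ = 72.10°  ·
  (0,2): δ = 27.08°  ✓
  (0,3): δ = 2.83°  ✓
  (0,4): δ = 41.19°  ✓
  (0,5): δ = 113.48°  ·
  (0,6): δ = 146.48°  ·
  (1,2): δ = 134.99°  ·
  (1,3): δ = 110.73°  ·
  (1,4): δ = 66.72°  ·
  (1,5): δ = 5.58°  ✓
  (1,6): δ = 38.58°  ✓
  (2,3): δ = 155.74°  ·
  (2,4): δ = 111.73°  ·
  (2,5): δ = 39.43°  ✓
  (2,6): δ = 6.43°  ✓
  (3,4): δ = 135.99°  ·
  (3,5): δ = 63.69°  ✓
  (3,6): δ = 30.69°  ✓
  (4,5): δ = 107.71°  ·
  (4,6): δ = 74.70°  ·
  (5,6): δ = 147.00°  ·
antipodal pairs: 9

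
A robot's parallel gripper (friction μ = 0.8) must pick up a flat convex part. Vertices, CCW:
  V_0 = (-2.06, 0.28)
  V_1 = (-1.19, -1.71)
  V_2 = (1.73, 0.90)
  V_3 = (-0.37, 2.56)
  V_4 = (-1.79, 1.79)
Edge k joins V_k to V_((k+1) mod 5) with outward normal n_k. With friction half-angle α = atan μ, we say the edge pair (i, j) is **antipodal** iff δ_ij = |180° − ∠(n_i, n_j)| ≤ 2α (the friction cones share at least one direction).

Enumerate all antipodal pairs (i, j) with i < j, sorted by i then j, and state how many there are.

count = 5; pairs: (0,1), (0,2), (1,3), (1,4), (2,4)

α = atan 0.8 = 38.66°;  2α = 77.32°
n_0 = (-0.9163, -0.4006)
n_1 = (+0.6664, -0.7456)
n_2 = (+0.6201, +0.7845)
n_3 = (-0.4767, +0.8791)
n_4 = (-0.9844, +0.1760)
  (0,1): δ = 71.82°  ✓
  (0,2): δ = 28.06°  ✓
  (0,3): δ = 94.85°  ·
  (0,4): δ = 146.25°  ·
  (1,2): δ = 80.12°  ·
  (1,3): δ = 13.32°  ✓
  (1,4): δ = 38.07°  ✓
  (2,3): δ = 113.21°  ·
  (2,4): δ = 61.81°  ✓
  (3,4): δ = 128.61°  ·
antipodal pairs: 5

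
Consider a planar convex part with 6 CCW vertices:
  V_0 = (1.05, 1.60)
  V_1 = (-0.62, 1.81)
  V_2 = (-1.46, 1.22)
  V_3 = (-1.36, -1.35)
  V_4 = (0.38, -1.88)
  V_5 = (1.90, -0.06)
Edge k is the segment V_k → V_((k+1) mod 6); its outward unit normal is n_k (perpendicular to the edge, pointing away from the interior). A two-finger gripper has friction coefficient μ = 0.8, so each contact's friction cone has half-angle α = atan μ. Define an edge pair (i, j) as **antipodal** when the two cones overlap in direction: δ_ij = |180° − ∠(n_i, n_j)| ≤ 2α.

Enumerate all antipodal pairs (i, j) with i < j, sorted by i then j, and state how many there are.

count = 7; pairs: (0,3), (0,4), (1,3), (1,4), (2,4), (2,5), (3,5)

α = atan 0.8 = 38.66°;  2α = 77.32°
n_0 = (+0.1248, +0.9922)
n_1 = (-0.5748, +0.8183)
n_2 = (-0.9992, -0.0389)
n_3 = (-0.2914, -0.9566)
n_4 = (+0.7675, -0.6410)
n_5 = (+0.8901, +0.4558)
  (0,1): δ = 137.75°  ·
  (0,2): δ = 80.60°  ·
  (0,3): δ = 9.77°  ✓
  (0,4): δ = 57.30°  ✓
  (0,5): δ = 124.28°  ·
  (1,2): δ = 122.86°  ·
  (1,3): δ = 52.02°  ✓
  (1,4): δ = 15.05°  ✓
  (1,5): δ = 82.03°  ·
  (2,3): δ = 109.17°  ·
  (2,4): δ = 42.10°  ✓
  (2,5): δ = 24.89°  ✓
  (3,4): δ = 112.93°  ·
  (3,5): δ = 45.94°  ✓
  (4,5): δ = 113.02°  ·
antipodal pairs: 7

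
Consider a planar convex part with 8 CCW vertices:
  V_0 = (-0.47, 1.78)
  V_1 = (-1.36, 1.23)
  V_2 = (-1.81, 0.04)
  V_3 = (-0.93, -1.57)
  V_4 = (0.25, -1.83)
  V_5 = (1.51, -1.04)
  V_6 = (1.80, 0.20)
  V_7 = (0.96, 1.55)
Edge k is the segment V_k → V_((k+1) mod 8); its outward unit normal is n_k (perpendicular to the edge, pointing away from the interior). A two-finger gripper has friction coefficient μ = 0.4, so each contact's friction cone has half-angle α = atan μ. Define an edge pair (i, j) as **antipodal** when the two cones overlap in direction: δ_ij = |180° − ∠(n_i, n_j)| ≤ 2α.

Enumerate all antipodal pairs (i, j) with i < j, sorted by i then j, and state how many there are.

count = 7; pairs: (0,4), (1,4), (1,5), (2,5), (2,6), (3,7), (4,7)

α = atan 0.4 = 21.80°;  2α = 43.60°
n_0 = (-0.5257, +0.8507)
n_1 = (-0.9354, +0.3537)
n_2 = (-0.8775, -0.4796)
n_3 = (-0.2152, -0.9766)
n_4 = (+0.5312, -0.8472)
n_5 = (+0.9737, -0.2277)
n_6 = (+0.8491, +0.5283)
n_7 = (+0.1588, +0.9873)
  (0,1): δ = 142.43°  ·
  (0,2): δ = 93.05°  ·
  (0,3): δ = 44.14°  ·
  (0,4): δ = 0.37°  ✓
  (0,5): δ = 45.12°  ·
  (0,6): δ = 90.18°  ·
  (0,7): δ = 139.15°  ·
  (1,2): δ = 130.63°  ·
  (1,3): δ = 81.71°  ·
  (1,4): δ = 37.20°  ✓
  (1,5): δ = 7.55°  ✓
  (1,6): δ = 52.60°  ·
  (1,7): δ = 101.58°  ·
  (2,3): δ = 131.09°  ·
  (2,4): δ = 86.57°  ·
  (2,5): δ = 41.82°  ✓
  (2,6): δ = 3.23°  ✓
  (2,7): δ = 52.20°  ·
  (3,4): δ = 135.49°  ·
  (3,5): δ = 90.74°  ·
  (3,6): δ = 45.68°  ·
  (3,7): δ = 3.29°  ✓
  (4,5): δ = 135.25°  ·
  (4,6): δ = 90.20°  ·
  (4,7): δ = 41.22°  ✓
  (5,6): δ = 134.95°  ·
  (5,7): δ = 85.97°  ·
  (6,7): δ = 131.03°  ·
antipodal pairs: 7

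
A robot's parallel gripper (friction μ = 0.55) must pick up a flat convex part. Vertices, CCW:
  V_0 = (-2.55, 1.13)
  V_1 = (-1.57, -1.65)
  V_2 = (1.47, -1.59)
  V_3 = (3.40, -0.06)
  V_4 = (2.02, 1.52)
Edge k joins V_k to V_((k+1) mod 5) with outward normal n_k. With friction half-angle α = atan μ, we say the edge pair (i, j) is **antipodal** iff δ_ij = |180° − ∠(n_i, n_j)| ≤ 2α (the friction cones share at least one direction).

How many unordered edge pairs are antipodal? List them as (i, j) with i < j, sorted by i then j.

count = 4; pairs: (0,3), (1,3), (1,4), (2,4)

α = atan 0.55 = 28.81°;  2α = 57.62°
n_0 = (-0.9431, -0.3325)
n_1 = (+0.0197, -0.9998)
n_2 = (+0.6212, -0.7836)
n_3 = (+0.7532, +0.6578)
n_4 = (-0.0850, +0.9964)
  (0,1): δ = 108.29°  ·
  (0,2): δ = 71.01°  ·
  (0,3): δ = 21.72°  ✓
  (0,4): δ = 75.46°  ·
  (1,2): δ = 142.73°  ·
  (1,3): δ = 50.00°  ✓
  (1,4): δ = 3.75°  ✓
  (2,3): δ = 87.27°  ·
  (2,4): δ = 33.53°  ✓
  (3,4): δ = 126.26°  ·
antipodal pairs: 4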